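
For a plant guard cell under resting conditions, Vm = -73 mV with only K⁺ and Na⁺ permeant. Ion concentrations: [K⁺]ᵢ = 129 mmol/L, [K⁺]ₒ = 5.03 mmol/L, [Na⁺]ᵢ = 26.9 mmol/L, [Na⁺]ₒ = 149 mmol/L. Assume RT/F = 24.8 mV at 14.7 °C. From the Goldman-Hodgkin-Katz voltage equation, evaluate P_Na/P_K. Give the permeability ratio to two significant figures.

Let α = P_Na/P_K. GHK: Vm = 24.8·ln[(Kₒ + α·Naₒ)/(Kᵢ + α·Naᵢ)].
e^(Vm/24.8) = e^(-73.0/24.8) = 0.052678
So 0.052678·(Kᵢ + α·Naᵢ) = Kₒ + α·Naₒ → α = (0.052678·129.0 − 5.03) / (149.0 − 0.052678·26.9)
α = (6.796 − 5.03) / (149.0 − 1.417) = 1.766/147.6 = 0.01196

0.012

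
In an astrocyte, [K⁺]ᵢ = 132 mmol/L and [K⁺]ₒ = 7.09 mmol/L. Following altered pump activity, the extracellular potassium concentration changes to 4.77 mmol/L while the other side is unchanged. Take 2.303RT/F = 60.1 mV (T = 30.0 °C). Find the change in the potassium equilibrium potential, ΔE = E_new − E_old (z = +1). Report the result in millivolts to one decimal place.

-10.3 mV

E_old = (60.1/1)·log₁₀(7.09/132) = -76.32 mV
E_new = (60.1/1)·log₁₀(4.77/132) = -86.67 mV
ΔE = -86.67 − (-76.32) = -10.34 mV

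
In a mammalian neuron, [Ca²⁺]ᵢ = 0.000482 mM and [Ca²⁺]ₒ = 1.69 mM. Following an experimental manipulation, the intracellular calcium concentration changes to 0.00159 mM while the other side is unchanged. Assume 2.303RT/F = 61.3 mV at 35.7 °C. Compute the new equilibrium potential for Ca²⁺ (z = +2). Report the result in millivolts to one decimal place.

After the shift: [Ca²⁺]_out = 1.69, [Ca²⁺]_in = 0.00159 mM.
E_new = (61.3/2)·log₁₀(1.69/0.00159) = 30.65 · (3.0265) = 92.76 mV

92.8 mV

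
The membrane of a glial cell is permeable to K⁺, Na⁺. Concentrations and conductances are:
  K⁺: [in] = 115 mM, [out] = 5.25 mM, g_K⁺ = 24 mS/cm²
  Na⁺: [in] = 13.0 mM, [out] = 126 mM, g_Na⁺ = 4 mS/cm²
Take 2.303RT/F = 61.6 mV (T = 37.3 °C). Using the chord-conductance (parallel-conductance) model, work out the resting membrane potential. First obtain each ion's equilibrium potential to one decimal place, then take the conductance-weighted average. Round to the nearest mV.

E_K⁺ = (61.6/1)·log₁₀(5.25/115) = -82.6 mV
E_Na⁺ = (61.6/1)·log₁₀(126/13.0) = 60.8 mV
Vm = (Σ gᵢEᵢ)/(Σ gᵢ) = (24·-82.6 + 4·60.8) / (24 + 4)
= -1739.20 / 28 = -62.11 mV

-62 mV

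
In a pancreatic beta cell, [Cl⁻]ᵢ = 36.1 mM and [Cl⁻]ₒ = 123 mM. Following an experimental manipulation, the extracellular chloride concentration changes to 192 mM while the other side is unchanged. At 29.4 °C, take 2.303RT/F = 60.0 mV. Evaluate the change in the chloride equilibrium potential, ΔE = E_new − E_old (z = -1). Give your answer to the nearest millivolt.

-12 mV

E_old = (60.0/-1)·log₁₀(123/36.1) = -31.94 mV
E_new = (60.0/-1)·log₁₀(192/36.1) = -43.55 mV
ΔE = -43.55 − (-31.94) = -11.60 mV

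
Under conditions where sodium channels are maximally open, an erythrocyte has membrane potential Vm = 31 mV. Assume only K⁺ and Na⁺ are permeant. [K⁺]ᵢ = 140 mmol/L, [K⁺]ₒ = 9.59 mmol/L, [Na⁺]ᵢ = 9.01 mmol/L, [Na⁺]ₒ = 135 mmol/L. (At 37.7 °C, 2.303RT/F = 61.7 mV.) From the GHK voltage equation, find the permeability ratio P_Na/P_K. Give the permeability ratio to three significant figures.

4.10

Let α = P_Na/P_K. GHK: Vm = 61.7·log₁₀[(Kₒ + α·Naₒ)/(Kᵢ + α·Naᵢ)].
10^(Vm/61.7) = 10^(31.0/61.7) = 3.18
So 3.18·(Kᵢ + α·Naᵢ) = Kₒ + α·Naₒ → α = (3.18·140.0 − 9.59) / (135.0 − 3.18·9.01)
α = (445.2 − 9.59) / (135.0 − 28.65) = 435.6/106.3 = 4.096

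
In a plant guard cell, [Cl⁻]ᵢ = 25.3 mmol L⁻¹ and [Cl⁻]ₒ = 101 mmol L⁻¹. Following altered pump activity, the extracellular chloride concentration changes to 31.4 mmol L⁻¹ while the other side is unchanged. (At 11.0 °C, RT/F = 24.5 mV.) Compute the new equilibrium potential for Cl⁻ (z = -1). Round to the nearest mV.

-5 mV

After the shift: [Cl⁻]_out = 31.4, [Cl⁻]_in = 25.3 mmol L⁻¹.
E_new = (24.5/-1)·ln(31.4/25.3) = -24.50 · (0.2160) = -5.29 mV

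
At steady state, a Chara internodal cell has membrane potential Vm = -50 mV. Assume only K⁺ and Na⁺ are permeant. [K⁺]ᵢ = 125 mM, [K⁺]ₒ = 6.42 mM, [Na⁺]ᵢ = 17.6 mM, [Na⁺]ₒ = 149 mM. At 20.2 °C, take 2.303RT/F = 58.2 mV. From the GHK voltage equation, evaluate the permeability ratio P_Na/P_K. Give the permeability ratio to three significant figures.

0.0742

Let α = P_Na/P_K. GHK: Vm = 58.2·log₁₀[(Kₒ + α·Naₒ)/(Kᵢ + α·Naᵢ)].
10^(Vm/58.2) = 10^(-50.0/58.2) = 0.13832
So 0.13832·(Kᵢ + α·Naᵢ) = Kₒ + α·Naₒ → α = (0.13832·125.0 − 6.42) / (149.0 − 0.13832·17.6)
α = (17.29 − 6.42) / (149.0 − 2.434) = 10.87/146.6 = 0.07417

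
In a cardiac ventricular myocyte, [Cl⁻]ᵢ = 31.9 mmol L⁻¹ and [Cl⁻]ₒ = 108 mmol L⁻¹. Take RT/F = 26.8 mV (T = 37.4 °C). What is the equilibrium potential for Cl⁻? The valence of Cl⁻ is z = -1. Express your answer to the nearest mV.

-33 mV

E = (26.8/z) · ln([Cl⁻]_out/[Cl⁻]_in) with z = -1.
For an anion, dividing by z = -1 reverses the sign.
= (26.8/-1) · ln(108/31.9) = -26.80 · ln(3.386)
= -26.80 · (1.2195) = -32.68 mV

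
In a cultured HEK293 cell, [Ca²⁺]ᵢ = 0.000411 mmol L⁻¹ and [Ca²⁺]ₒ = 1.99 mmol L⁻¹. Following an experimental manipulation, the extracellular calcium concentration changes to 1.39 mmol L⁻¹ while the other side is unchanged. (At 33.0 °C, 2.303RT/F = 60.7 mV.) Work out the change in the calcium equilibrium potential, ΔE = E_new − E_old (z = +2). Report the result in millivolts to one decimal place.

E_old = (60.7/2)·log₁₀(1.99/0.000411) = 111.84 mV
E_new = (60.7/2)·log₁₀(1.39/0.000411) = 107.11 mV
ΔE = 107.11 − (111.84) = -4.73 mV

-4.7 mV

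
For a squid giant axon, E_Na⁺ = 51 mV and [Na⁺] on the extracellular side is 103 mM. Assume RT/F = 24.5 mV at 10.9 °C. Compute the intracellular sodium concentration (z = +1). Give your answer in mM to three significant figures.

Nernst: E = (24.5/1) · ln([out]/[in]), so ln([out]/[in]) = 51.0 × 1 / 24.5 = 2.0816.
[out]/[in] = e^(2.0816) = 8.018.
[in] = 103 / 8.018 = 12.85 mM.

12.8 mM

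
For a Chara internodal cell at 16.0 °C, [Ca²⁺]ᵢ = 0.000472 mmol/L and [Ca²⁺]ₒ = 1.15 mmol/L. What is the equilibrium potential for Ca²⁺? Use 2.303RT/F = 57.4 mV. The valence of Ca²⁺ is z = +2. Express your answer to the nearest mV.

E = (57.4/z) · log₁₀([Ca²⁺]_out/[Ca²⁺]_in) with z = +2.
= (57.4/2) · log₁₀(1.15/0.000472) = 28.70 · log₁₀(2436)
= 28.70 · (3.3868) = 97.20 mV

97 mV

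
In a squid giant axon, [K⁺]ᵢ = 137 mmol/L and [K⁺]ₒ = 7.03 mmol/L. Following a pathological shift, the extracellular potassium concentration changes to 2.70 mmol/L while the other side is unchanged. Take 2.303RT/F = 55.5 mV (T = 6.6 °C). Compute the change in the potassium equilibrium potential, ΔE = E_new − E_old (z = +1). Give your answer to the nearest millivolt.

E_old = (55.5/1)·log₁₀(7.03/137) = -71.58 mV
E_new = (55.5/1)·log₁₀(2.70/137) = -94.65 mV
ΔE = -94.65 − (-71.58) = -23.07 mV

-23 mV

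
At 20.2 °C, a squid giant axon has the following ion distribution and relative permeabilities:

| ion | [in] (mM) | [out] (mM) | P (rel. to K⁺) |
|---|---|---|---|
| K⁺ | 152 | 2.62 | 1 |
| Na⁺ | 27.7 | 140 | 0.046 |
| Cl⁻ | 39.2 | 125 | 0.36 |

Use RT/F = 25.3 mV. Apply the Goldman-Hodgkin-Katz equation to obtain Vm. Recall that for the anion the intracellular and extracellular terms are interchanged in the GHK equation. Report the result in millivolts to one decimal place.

-54.3 mV

Vm = 25.3 · ln[(Σ P·[cation]ₒ + Σ P·[anion]ᵢ) / (Σ P·[cation]ᵢ + Σ P·[anion]ₒ)]
Numerator = 1×2.62 + 0.046×140 + 0.36×39.2 = 23.17
Denominator = 1×152 + 0.046×27.7 + 0.36×125 = 198.3
Vm = 25.3 · ln(0.11687) = 25.3 × (-2.1467) = -54.31 mV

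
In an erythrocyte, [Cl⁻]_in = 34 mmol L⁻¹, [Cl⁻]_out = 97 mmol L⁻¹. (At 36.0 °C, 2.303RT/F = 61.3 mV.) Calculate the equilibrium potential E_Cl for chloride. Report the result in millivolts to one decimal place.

E = (61.3/z) · log₁₀([Cl⁻]_out/[Cl⁻]_in) with z = -1.
For an anion, dividing by z = -1 reverses the sign.
= (61.3/-1) · log₁₀(97/34) = -61.30 · log₁₀(2.853)
= -61.30 · (0.4553) = -27.91 mV

-27.9 mV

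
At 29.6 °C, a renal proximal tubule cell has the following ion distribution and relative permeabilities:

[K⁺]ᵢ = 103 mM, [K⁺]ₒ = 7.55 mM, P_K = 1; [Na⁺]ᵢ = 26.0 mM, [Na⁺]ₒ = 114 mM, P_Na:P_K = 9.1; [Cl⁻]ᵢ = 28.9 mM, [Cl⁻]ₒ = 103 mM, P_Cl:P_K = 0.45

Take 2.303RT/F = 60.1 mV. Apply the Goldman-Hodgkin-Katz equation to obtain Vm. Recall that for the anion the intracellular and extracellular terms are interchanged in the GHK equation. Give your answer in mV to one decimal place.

Vm = 60.1 · log₁₀[(Σ P·[cation]ₒ + Σ P·[anion]ᵢ) / (Σ P·[cation]ᵢ + Σ P·[anion]ₒ)]
Numerator = 1×7.55 + 9.1×114 + 0.45×28.9 = 1058
Denominator = 1×103 + 9.1×26.0 + 0.45×103 = 386
Vm = 60.1 · log₁₀(2.7412) = 60.1 × (0.4379) = 26.32 mV

26.3 mV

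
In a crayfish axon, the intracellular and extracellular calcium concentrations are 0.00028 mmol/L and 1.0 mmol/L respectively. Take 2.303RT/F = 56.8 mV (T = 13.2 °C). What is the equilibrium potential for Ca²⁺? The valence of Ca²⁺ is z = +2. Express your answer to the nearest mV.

101 mV

E = (56.8/z) · log₁₀([Ca²⁺]_out/[Ca²⁺]_in) with z = +2.
= (56.8/2) · log₁₀(1.0/0.00028) = 28.40 · log₁₀(3571)
= 28.40 · (3.5528) = 100.90 mV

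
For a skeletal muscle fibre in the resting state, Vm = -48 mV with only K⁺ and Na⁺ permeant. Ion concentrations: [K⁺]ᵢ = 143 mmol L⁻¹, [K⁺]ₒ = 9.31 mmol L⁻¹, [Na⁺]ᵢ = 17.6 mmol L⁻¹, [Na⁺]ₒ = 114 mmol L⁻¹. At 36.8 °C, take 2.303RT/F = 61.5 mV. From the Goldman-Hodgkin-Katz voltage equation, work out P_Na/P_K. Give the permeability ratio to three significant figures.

Let α = P_Na/P_K. GHK: Vm = 61.5·log₁₀[(Kₒ + α·Naₒ)/(Kᵢ + α·Naᵢ)].
10^(Vm/61.5) = 10^(-48.0/61.5) = 0.16577
So 0.16577·(Kᵢ + α·Naᵢ) = Kₒ + α·Naₒ → α = (0.16577·143.0 − 9.31) / (114.0 − 0.16577·17.6)
α = (23.71 − 9.31) / (114.0 − 2.918) = 14.4/111.1 = 0.1296

0.130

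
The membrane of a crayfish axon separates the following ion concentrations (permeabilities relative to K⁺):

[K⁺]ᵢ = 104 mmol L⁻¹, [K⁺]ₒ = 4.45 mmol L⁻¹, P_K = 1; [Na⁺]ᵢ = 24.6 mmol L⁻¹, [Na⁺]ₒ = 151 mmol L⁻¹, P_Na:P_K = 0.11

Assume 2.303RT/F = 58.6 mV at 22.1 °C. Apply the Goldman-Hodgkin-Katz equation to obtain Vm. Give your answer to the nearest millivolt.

Vm = 58.6 · log₁₀[(Σ P·[cation]ₒ + Σ P·[anion]ᵢ) / (Σ P·[cation]ᵢ + Σ P·[anion]ₒ)]
Numerator = 1×4.45 + 0.11×151 = 21.06
Denominator = 1×104 + 0.11×24.6 = 106.7
Vm = 58.6 · log₁₀(0.19736) = 58.6 × (-0.7047) = -41.30 mV

-41 mV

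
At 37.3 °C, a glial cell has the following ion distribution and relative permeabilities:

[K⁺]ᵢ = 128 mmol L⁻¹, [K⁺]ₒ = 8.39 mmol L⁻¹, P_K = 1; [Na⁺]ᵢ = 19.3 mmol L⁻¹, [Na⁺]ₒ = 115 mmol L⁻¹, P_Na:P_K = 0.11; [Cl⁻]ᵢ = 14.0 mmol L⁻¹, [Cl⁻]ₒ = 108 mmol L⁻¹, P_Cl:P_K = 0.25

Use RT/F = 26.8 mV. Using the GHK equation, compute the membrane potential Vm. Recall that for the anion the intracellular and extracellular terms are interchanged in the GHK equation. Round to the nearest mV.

Vm = 26.8 · ln[(Σ P·[cation]ₒ + Σ P·[anion]ᵢ) / (Σ P·[cation]ᵢ + Σ P·[anion]ₒ)]
Numerator = 1×8.39 + 0.11×115 + 0.25×14.0 = 24.54
Denominator = 1×128 + 0.11×19.3 + 0.25×108 = 157.1
Vm = 26.8 · ln(0.15618) = 26.8 × (-1.8567) = -49.76 mV

-50 mV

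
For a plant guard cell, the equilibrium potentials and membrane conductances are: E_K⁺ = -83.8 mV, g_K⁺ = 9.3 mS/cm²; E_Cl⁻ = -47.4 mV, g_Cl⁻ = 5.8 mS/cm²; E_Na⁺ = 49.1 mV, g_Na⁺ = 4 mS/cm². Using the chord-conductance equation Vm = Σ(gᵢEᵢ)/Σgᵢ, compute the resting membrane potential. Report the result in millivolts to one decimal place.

Σ gᵢEᵢ = 9.3·(-83.8) + 5.8·(-47.4) + 4·(49.1) = -857.86
Σ gᵢ = 9.3 + 5.8 + 4 = 19.1
Vm = -857.86 / 19.1 = -44.91 mV

-44.9 mV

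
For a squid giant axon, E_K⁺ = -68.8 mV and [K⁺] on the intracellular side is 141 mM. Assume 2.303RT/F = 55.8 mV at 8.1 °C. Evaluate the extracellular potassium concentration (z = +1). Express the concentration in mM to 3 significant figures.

Nernst: E = (55.8/1) · log₁₀([out]/[in]), so log₁₀([out]/[in]) = -68.8 × 1 / 55.8 = -1.2330.
[out]/[in] = 10^(-1.2330) = 0.05848.
[out] = 0.05848 × 141 = 8.246 mM.

8.25 mM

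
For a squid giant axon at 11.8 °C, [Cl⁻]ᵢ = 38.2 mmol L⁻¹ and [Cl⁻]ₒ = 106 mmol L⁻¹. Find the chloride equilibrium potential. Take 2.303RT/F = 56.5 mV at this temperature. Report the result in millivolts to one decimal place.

E = (56.5/z) · log₁₀([Cl⁻]_out/[Cl⁻]_in) with z = -1.
For an anion, dividing by z = -1 reverses the sign.
= (56.5/-1) · log₁₀(106/38.2) = -56.50 · log₁₀(2.775)
= -56.50 · (0.4432) = -25.04 mV

-25.0 mV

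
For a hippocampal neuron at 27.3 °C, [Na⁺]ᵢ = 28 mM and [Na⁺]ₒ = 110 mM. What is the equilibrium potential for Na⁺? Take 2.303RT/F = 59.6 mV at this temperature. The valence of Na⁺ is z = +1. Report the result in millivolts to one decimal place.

E = (59.6/z) · log₁₀([Na⁺]_out/[Na⁺]_in) with z = +1.
= (59.6/1) · log₁₀(110/28) = 59.60 · log₁₀(3.929)
= 59.60 · (0.5942) = 35.42 mV

35.4 mV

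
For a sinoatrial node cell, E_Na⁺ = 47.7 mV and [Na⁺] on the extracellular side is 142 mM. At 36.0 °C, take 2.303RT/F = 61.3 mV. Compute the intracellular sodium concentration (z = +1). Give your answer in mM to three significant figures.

23.7 mM

Nernst: E = (61.3/1) · log₁₀([out]/[in]), so log₁₀([out]/[in]) = 47.7 × 1 / 61.3 = 0.7781.
[out]/[in] = 10^(0.7781) = 6.
[in] = 142 / 6 = 23.67 mM.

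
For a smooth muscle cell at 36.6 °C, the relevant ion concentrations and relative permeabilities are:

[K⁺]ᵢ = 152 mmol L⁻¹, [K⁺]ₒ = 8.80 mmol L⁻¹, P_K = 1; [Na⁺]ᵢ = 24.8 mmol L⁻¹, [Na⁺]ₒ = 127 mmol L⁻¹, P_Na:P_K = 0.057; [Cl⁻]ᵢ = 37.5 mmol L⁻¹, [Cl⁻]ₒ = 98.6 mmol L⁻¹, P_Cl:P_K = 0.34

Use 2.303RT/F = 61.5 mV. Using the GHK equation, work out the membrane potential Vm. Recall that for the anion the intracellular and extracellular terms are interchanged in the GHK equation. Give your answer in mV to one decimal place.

Vm = 61.5 · log₁₀[(Σ P·[cation]ₒ + Σ P·[anion]ᵢ) / (Σ P·[cation]ᵢ + Σ P·[anion]ₒ)]
Numerator = 1×8.80 + 0.057×127 + 0.34×37.5 = 28.79
Denominator = 1×152 + 0.057×24.8 + 0.34×98.6 = 186.9
Vm = 61.5 · log₁₀(0.154) = 61.5 × (-0.8125) = -49.97 mV

-50.0 mV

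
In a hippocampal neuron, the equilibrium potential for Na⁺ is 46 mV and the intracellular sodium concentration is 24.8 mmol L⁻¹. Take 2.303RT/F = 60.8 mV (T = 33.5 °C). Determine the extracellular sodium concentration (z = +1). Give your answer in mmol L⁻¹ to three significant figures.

142 mmol L⁻¹

Nernst: E = (60.8/1) · log₁₀([out]/[in]), so log₁₀([out]/[in]) = 46.0 × 1 / 60.8 = 0.7566.
[out]/[in] = 10^(0.7566) = 5.709.
[out] = 5.709 × 24.8 = 141.6 mmol L⁻¹.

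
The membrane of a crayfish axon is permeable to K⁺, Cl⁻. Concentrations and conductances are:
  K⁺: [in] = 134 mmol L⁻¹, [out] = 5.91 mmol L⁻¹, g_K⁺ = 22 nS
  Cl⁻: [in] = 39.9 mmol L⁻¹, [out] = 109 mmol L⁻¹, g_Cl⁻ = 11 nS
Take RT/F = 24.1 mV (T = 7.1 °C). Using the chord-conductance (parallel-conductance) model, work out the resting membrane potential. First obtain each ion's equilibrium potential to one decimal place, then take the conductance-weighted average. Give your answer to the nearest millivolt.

-58 mV

E_K⁺ = (24.1/1)·ln(5.91/134) = -75.2 mV
E_Cl⁻ = (24.1/-1)·ln(109/39.9) = -24.2 mV
Vm = (Σ gᵢEᵢ)/(Σ gᵢ) = (22·-75.2 + 11·-24.2) / (22 + 11)
= -1920.60 / 33 = -58.20 mV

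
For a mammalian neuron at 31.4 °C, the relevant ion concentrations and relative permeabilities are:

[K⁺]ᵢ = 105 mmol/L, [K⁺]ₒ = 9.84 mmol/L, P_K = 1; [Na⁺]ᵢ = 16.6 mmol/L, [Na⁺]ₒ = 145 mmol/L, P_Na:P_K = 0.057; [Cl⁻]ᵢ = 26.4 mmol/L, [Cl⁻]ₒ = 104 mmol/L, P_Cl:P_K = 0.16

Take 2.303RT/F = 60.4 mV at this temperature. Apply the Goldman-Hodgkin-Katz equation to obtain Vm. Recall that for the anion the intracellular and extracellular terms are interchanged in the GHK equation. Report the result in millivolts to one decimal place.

-44.7 mV

Vm = 60.4 · log₁₀[(Σ P·[cation]ₒ + Σ P·[anion]ᵢ) / (Σ P·[cation]ᵢ + Σ P·[anion]ₒ)]
Numerator = 1×9.84 + 0.057×145 + 0.16×26.4 = 22.33
Denominator = 1×105 + 0.057×16.6 + 0.16×104 = 122.6
Vm = 60.4 · log₁₀(0.18215) = 60.4 × (-0.7396) = -44.67 mV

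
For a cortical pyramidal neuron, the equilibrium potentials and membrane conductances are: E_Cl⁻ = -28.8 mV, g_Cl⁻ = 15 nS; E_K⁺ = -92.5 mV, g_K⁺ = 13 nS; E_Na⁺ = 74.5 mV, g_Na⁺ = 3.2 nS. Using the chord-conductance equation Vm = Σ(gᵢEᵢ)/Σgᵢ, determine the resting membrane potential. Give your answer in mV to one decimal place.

-44.7 mV

Σ gᵢEᵢ = 15·(-28.8) + 13·(-92.5) + 3.2·(74.5) = -1396.10
Σ gᵢ = 15 + 13 + 3.2 = 31.2
Vm = -1396.10 / 31.2 = -44.75 mV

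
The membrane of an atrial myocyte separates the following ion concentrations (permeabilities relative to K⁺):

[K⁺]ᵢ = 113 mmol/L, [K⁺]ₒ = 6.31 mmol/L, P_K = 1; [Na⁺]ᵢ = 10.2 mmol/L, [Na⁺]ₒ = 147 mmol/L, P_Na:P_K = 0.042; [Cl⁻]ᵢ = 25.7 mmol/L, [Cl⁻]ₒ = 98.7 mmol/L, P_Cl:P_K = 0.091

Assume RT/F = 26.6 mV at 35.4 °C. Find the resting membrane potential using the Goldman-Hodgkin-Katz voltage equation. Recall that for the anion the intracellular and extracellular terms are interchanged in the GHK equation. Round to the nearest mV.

-56 mV

Vm = 26.6 · ln[(Σ P·[cation]ₒ + Σ P·[anion]ᵢ) / (Σ P·[cation]ᵢ + Σ P·[anion]ₒ)]
Numerator = 1×6.31 + 0.042×147 + 0.091×25.7 = 14.82
Denominator = 1×113 + 0.042×10.2 + 0.091×98.7 = 122.4
Vm = 26.6 · ln(0.12109) = 26.6 × (-2.1112) = -56.16 mV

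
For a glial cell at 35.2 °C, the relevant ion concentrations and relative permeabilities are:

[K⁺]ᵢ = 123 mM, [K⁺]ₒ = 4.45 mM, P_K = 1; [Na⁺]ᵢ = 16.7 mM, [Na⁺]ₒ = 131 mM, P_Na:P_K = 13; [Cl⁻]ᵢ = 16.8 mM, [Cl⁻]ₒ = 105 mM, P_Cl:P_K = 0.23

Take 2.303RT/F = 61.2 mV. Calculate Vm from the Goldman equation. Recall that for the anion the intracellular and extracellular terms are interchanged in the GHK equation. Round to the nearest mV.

41 mV

Vm = 61.2 · log₁₀[(Σ P·[cation]ₒ + Σ P·[anion]ᵢ) / (Σ P·[cation]ᵢ + Σ P·[anion]ₒ)]
Numerator = 1×4.45 + 13×131 + 0.23×16.8 = 1711
Denominator = 1×123 + 13×16.7 + 0.23×105 = 364.2
Vm = 61.2 · log₁₀(4.6982) = 61.2 × (0.6719) = 41.12 mV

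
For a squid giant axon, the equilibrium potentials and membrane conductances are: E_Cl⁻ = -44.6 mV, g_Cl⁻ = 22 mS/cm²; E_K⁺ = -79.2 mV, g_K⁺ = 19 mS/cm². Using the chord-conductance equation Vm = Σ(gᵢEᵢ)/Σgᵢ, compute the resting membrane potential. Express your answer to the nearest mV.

-61 mV

Σ gᵢEᵢ = 22·(-44.6) + 19·(-79.2) = -2486.00
Σ gᵢ = 22 + 19 = 41
Vm = -2486.00 / 41 = -60.63 mV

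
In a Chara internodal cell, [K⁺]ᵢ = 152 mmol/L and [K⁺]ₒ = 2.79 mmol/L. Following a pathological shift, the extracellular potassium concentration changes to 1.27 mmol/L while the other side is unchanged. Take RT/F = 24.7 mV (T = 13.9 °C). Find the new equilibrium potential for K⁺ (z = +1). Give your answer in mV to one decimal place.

-118.2 mV

After the shift: [K⁺]_out = 1.27, [K⁺]_in = 152 mmol/L.
E_new = (24.7/1)·ln(1.27/152) = 24.70 · (-4.7849) = -118.19 mV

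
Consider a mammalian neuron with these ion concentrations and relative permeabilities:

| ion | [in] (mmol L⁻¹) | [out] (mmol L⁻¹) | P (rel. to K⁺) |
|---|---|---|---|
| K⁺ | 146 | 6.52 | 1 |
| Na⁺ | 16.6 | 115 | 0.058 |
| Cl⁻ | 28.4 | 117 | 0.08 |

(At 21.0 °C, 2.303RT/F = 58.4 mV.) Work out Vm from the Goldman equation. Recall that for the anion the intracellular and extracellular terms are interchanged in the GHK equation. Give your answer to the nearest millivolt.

Vm = 58.4 · log₁₀[(Σ P·[cation]ₒ + Σ P·[anion]ᵢ) / (Σ P·[cation]ᵢ + Σ P·[anion]ₒ)]
Numerator = 1×6.52 + 0.058×115 + 0.08×28.4 = 15.46
Denominator = 1×146 + 0.058×16.6 + 0.08×117 = 156.3
Vm = 58.4 · log₁₀(0.098911) = 58.4 × (-1.0048) = -58.68 mV

-59 mV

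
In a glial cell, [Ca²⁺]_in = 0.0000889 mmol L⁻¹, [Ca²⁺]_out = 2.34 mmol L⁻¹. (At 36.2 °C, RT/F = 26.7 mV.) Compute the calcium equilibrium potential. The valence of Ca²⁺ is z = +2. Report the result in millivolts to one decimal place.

135.9 mV

E = (26.7/z) · ln([Ca²⁺]_out/[Ca²⁺]_in) with z = +2.
= (26.7/2) · ln(2.34/0.0000889) = 13.35 · ln(2.632e+04)
= 13.35 · (10.1781) = 135.88 mV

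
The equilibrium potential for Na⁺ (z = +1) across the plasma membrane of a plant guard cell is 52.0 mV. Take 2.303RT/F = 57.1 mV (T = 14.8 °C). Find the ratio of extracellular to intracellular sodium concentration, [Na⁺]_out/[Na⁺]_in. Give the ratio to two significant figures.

log₁₀([out]/[in]) = E·z/(57.1) = 52.0 × 1 / 57.1 = 0.9107
[out]/[in] = 10^(0.9107) = 8.141

8.1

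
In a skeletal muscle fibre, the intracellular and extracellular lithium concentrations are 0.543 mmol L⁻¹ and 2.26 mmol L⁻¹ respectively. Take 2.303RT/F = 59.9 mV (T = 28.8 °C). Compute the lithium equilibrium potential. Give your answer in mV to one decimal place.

37.1 mV

E = (59.9/z) · log₁₀([Li⁺]_out/[Li⁺]_in) with z = +1.
= (59.9/1) · log₁₀(2.26/0.543) = 59.90 · log₁₀(4.162)
= 59.90 · (0.6193) = 37.10 mV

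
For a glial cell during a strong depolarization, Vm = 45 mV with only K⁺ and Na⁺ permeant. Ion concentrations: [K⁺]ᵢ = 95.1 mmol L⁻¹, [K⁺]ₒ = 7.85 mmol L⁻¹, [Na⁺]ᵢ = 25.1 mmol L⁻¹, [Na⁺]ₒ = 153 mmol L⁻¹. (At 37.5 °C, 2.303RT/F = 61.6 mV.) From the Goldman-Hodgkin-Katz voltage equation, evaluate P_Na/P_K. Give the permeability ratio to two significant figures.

Let α = P_Na/P_K. GHK: Vm = 61.6·log₁₀[(Kₒ + α·Naₒ)/(Kᵢ + α·Naᵢ)].
10^(Vm/61.6) = 10^(45.0/61.6) = 5.3767
So 5.3767·(Kᵢ + α·Naᵢ) = Kₒ + α·Naₒ → α = (5.3767·95.1 − 7.85) / (153.0 − 5.3767·25.1)
α = (511.3 − 7.85) / (153.0 − 135) = 503.5/18.04 = 27.9

28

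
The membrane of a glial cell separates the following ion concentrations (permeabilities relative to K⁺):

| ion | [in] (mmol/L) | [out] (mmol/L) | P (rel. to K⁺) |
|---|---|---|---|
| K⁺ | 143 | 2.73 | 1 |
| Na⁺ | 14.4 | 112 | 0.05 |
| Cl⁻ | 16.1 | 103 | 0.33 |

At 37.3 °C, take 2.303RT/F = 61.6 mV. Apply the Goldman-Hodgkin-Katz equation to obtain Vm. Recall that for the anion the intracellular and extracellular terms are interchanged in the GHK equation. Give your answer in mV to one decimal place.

-68.7 mV

Vm = 61.6 · log₁₀[(Σ P·[cation]ₒ + Σ P·[anion]ᵢ) / (Σ P·[cation]ᵢ + Σ P·[anion]ₒ)]
Numerator = 1×2.73 + 0.05×112 + 0.33×16.1 = 13.64
Denominator = 1×143 + 0.05×14.4 + 0.33×103 = 177.7
Vm = 61.6 · log₁₀(0.076771) = 61.6 × (-1.1148) = -68.67 mV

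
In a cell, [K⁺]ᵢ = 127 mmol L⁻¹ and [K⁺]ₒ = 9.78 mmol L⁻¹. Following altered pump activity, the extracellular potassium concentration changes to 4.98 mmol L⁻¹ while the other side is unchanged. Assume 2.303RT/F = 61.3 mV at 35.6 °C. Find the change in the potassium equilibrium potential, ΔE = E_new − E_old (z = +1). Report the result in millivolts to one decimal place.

-18.0 mV

E_old = (61.3/1)·log₁₀(9.78/127) = -68.26 mV
E_new = (61.3/1)·log₁₀(4.98/127) = -86.22 mV
ΔE = -86.22 − (-68.26) = -17.97 mV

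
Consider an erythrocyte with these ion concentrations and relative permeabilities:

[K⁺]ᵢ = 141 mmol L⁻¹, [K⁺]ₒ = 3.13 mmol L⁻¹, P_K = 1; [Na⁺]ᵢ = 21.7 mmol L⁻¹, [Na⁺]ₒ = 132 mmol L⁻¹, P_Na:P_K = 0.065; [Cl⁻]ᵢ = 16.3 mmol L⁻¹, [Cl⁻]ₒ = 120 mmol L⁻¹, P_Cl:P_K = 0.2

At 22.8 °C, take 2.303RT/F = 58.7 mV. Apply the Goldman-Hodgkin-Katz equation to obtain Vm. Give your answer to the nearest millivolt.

-61 mV

Vm = 58.7 · log₁₀[(Σ P·[cation]ₒ + Σ P·[anion]ᵢ) / (Σ P·[cation]ᵢ + Σ P·[anion]ₒ)]
Numerator = 1×3.13 + 0.065×132 + 0.2×16.3 = 14.97
Denominator = 1×141 + 0.065×21.7 + 0.2×120 = 166.4
Vm = 58.7 · log₁₀(0.089958) = 58.7 × (-1.0460) = -61.40 mV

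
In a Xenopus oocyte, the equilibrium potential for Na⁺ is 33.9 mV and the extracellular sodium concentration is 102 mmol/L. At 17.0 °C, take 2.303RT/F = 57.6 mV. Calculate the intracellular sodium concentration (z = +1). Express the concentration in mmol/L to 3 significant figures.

Nernst: E = (57.6/1) · log₁₀([out]/[in]), so log₁₀([out]/[in]) = 33.9 × 1 / 57.6 = 0.5885.
[out]/[in] = 10^(0.5885) = 3.877.
[in] = 102 / 3.877 = 26.31 mmol/L.

26.3 mmol/L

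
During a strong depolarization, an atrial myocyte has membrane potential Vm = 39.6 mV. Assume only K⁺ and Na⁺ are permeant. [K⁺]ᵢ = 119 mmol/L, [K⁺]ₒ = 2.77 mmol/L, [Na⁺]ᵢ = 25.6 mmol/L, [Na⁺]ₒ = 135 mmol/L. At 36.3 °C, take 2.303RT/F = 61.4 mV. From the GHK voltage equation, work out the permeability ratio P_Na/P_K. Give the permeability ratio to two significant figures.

24

Let α = P_Na/P_K. GHK: Vm = 61.4·log₁₀[(Kₒ + α·Naₒ)/(Kᵢ + α·Naᵢ)].
10^(Vm/61.4) = 10^(39.6/61.4) = 4.4152
So 4.4152·(Kᵢ + α·Naᵢ) = Kₒ + α·Naₒ → α = (4.4152·119.0 − 2.77) / (135.0 − 4.4152·25.6)
α = (525.4 − 2.77) / (135.0 − 113) = 522.6/21.97 = 23.79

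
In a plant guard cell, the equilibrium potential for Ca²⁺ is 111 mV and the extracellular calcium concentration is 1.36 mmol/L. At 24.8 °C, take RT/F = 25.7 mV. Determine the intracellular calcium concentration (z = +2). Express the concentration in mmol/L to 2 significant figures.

Nernst: E = (25.7/2) · ln([out]/[in]), so ln([out]/[in]) = 111.0 × 2 / 25.7 = 8.6381.
[out]/[in] = e^(8.6381) = 5643.
[in] = 1.36 / 5643 = 0.000241 mmol/L.

0.00024 mmol/L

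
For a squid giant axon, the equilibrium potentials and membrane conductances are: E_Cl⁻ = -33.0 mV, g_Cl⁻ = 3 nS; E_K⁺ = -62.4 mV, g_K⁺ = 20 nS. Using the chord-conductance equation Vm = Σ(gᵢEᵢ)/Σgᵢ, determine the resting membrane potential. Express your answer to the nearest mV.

-59 mV

Σ gᵢEᵢ = 3·(-33.0) + 20·(-62.4) = -1347.00
Σ gᵢ = 3 + 20 = 23
Vm = -1347.00 / 23 = -58.57 mV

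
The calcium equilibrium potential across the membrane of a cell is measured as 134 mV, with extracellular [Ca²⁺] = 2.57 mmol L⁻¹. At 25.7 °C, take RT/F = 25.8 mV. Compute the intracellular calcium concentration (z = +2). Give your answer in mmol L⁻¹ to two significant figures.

Nernst: E = (25.8/2) · ln([out]/[in]), so ln([out]/[in]) = 134.0 × 2 / 25.8 = 10.3876.
[out]/[in] = e^(10.3876) = 3.245e+04.
[in] = 2.57 / 3.245e+04 = 7.919e-05 mmol L⁻¹.

0.000079 mmol L⁻¹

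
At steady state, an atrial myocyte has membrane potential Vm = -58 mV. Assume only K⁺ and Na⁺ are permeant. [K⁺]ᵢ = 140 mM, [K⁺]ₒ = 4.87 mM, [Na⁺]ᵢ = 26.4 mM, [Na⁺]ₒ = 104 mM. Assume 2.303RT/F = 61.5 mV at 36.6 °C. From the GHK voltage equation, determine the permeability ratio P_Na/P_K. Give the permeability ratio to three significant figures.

Let α = P_Na/P_K. GHK: Vm = 61.5·log₁₀[(Kₒ + α·Naₒ)/(Kᵢ + α·Naᵢ)].
10^(Vm/61.5) = 10^(-58.0/61.5) = 0.114
So 0.114·(Kᵢ + α·Naᵢ) = Kₒ + α·Naₒ → α = (0.114·140.0 − 4.87) / (104.0 − 0.114·26.4)
α = (15.96 − 4.87) / (104.0 − 3.01) = 11.09/101 = 0.1098

0.110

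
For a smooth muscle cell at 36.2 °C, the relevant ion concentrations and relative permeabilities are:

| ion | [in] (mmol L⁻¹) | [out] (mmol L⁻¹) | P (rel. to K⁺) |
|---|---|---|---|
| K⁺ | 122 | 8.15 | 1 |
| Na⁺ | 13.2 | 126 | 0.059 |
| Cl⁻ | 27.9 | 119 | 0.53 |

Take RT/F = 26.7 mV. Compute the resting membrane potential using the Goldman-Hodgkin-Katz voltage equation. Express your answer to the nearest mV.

-48 mV

Vm = 26.7 · ln[(Σ P·[cation]ₒ + Σ P·[anion]ᵢ) / (Σ P·[cation]ᵢ + Σ P·[anion]ₒ)]
Numerator = 1×8.15 + 0.059×126 + 0.53×27.9 = 30.37
Denominator = 1×122 + 0.059×13.2 + 0.53×119 = 185.8
Vm = 26.7 · ln(0.16342) = 26.7 × (-1.8114) = -48.37 mV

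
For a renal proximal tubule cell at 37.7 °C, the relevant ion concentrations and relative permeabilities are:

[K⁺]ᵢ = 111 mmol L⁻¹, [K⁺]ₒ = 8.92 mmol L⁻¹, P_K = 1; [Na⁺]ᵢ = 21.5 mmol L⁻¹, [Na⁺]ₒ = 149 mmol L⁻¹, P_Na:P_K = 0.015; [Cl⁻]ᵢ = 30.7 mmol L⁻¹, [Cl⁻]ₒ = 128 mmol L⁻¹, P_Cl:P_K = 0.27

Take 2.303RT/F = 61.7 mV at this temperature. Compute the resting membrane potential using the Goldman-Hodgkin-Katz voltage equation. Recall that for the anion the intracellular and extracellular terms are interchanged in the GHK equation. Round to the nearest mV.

Vm = 61.7 · log₁₀[(Σ P·[cation]ₒ + Σ P·[anion]ᵢ) / (Σ P·[cation]ᵢ + Σ P·[anion]ₒ)]
Numerator = 1×8.92 + 0.015×149 + 0.27×30.7 = 19.44
Denominator = 1×111 + 0.015×21.5 + 0.27×128 = 145.9
Vm = 61.7 · log₁₀(0.13329) = 61.7 × (-0.8752) = -54.00 mV

-54 mV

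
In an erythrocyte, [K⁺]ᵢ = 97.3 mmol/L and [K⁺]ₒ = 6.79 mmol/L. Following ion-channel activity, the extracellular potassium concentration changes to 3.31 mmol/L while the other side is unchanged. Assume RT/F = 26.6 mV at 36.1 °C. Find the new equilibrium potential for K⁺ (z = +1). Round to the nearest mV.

-90 mV

After the shift: [K⁺]_out = 3.31, [K⁺]_in = 97.3 mmol/L.
E_new = (26.6/1)·ln(3.31/97.3) = 26.60 · (-3.3809) = -89.93 mV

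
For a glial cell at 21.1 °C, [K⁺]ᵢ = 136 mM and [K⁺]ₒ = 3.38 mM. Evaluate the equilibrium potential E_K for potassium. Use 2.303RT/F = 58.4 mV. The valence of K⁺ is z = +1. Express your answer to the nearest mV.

-94 mV

E = (58.4/z) · log₁₀([K⁺]_out/[K⁺]_in) with z = +1.
= (58.4/1) · log₁₀(3.38/136) = 58.40 · log₁₀(0.02485)
= 58.40 · (-1.6046) = -93.71 mV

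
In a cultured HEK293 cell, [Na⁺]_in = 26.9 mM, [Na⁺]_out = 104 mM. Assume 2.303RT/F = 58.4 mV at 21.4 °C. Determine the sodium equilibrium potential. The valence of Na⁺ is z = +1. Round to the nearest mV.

E = (58.4/z) · log₁₀([Na⁺]_out/[Na⁺]_in) with z = +1.
= (58.4/1) · log₁₀(104/26.9) = 58.40 · log₁₀(3.866)
= 58.40 · (0.5873) = 34.30 mV

34 mV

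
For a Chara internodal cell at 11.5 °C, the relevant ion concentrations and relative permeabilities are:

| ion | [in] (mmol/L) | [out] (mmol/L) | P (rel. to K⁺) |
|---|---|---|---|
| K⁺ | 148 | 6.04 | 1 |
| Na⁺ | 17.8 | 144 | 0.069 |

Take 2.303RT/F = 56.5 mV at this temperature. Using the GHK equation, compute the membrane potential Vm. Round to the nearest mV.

-55 mV

Vm = 56.5 · log₁₀[(Σ P·[cation]ₒ + Σ P·[anion]ᵢ) / (Σ P·[cation]ᵢ + Σ P·[anion]ₒ)]
Numerator = 1×6.04 + 0.069×144 = 15.98
Denominator = 1×148 + 0.069×17.8 = 149.2
Vm = 56.5 · log₁₀(0.10706) = 56.5 × (-0.9704) = -54.83 mV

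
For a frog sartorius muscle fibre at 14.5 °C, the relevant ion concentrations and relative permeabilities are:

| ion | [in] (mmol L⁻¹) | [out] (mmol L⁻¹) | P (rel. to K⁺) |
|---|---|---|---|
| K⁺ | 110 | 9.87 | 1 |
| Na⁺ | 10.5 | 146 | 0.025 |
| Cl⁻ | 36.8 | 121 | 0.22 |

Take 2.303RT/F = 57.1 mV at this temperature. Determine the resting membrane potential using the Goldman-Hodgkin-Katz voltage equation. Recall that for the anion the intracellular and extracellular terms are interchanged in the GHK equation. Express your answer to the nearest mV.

Vm = 57.1 · log₁₀[(Σ P·[cation]ₒ + Σ P·[anion]ᵢ) / (Σ P·[cation]ᵢ + Σ P·[anion]ₒ)]
Numerator = 1×9.87 + 0.025×146 + 0.22×36.8 = 21.62
Denominator = 1×110 + 0.025×10.5 + 0.22×121 = 136.9
Vm = 57.1 · log₁₀(0.15792) = 57.1 × (-0.8016) = -45.77 mV

-46 mV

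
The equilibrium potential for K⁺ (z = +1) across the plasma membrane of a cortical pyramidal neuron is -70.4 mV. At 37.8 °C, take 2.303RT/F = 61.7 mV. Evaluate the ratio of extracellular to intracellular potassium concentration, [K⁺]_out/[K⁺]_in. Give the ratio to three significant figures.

log₁₀([out]/[in]) = E·z/(61.7) = -70.4 × 1 / 61.7 = -1.1410
[out]/[in] = 10^(-1.1410) = 0.07228

0.0723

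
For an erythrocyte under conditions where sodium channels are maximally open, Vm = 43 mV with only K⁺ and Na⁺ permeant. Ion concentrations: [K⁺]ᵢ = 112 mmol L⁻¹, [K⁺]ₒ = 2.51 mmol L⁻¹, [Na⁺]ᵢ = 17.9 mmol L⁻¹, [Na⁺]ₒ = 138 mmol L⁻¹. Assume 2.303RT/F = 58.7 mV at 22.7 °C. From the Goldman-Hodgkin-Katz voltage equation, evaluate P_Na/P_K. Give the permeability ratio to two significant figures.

Let α = P_Na/P_K. GHK: Vm = 58.7·log₁₀[(Kₒ + α·Naₒ)/(Kᵢ + α·Naᵢ)].
10^(Vm/58.7) = 10^(43.0/58.7) = 5.4018
So 5.4018·(Kᵢ + α·Naᵢ) = Kₒ + α·Naₒ → α = (5.4018·112.0 − 2.51) / (138.0 − 5.4018·17.9)
α = (605 − 2.51) / (138.0 − 96.69) = 602.5/41.31 = 14.59

15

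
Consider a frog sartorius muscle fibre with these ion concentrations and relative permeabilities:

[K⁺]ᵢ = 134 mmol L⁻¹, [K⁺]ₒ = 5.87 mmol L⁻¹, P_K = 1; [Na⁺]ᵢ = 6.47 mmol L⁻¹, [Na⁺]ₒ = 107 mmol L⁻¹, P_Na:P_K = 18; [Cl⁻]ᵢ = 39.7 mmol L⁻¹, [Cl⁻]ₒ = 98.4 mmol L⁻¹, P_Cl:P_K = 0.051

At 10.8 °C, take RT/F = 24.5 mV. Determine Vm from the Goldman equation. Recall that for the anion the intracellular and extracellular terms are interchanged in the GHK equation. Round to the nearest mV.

Vm = 24.5 · ln[(Σ P·[cation]ₒ + Σ P·[anion]ᵢ) / (Σ P·[cation]ᵢ + Σ P·[anion]ₒ)]
Numerator = 1×5.87 + 18×107 + 0.051×39.7 = 1934
Denominator = 1×134 + 18×6.47 + 0.051×98.4 = 255.5
Vm = 24.5 · ln(7.5697) = 24.5 × (2.0242) = 49.59 mV

50 mV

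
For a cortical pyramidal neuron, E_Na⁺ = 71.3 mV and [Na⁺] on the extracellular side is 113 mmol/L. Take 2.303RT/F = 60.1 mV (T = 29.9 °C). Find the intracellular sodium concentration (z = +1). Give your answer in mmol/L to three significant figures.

Nernst: E = (60.1/1) · log₁₀([out]/[in]), so log₁₀([out]/[in]) = 71.3 × 1 / 60.1 = 1.1864.
[out]/[in] = 10^(1.1864) = 15.36.
[in] = 113 / 15.36 = 7.357 mmol/L.

7.36 mmol/L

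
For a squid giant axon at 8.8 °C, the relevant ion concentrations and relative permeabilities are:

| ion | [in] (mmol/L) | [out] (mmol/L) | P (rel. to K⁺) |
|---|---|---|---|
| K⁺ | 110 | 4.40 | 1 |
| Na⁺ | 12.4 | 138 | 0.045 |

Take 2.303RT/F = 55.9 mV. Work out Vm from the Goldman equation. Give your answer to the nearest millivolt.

Vm = 55.9 · log₁₀[(Σ P·[cation]ₒ + Σ P·[anion]ᵢ) / (Σ P·[cation]ᵢ + Σ P·[anion]ₒ)]
Numerator = 1×4.40 + 0.045×138 = 10.61
Denominator = 1×110 + 0.045×12.4 = 110.6
Vm = 55.9 · log₁₀(0.095968) = 55.9 × (-1.0179) = -56.90 mV

-57 mV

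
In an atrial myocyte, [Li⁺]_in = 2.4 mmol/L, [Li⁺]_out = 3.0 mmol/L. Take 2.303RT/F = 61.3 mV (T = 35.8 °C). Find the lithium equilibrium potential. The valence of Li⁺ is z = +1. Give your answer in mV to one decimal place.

E = (61.3/z) · log₁₀([Li⁺]_out/[Li⁺]_in) with z = +1.
= (61.3/1) · log₁₀(3.0/2.4) = 61.30 · log₁₀(1.25)
= 61.30 · (0.0969) = 5.94 mV

5.9 mV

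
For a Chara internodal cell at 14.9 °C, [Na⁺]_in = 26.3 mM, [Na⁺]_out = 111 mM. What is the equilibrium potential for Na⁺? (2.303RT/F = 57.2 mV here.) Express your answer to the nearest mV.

E = (57.2/z) · log₁₀([Na⁺]_out/[Na⁺]_in) with z = +1.
= (57.2/1) · log₁₀(111/26.3) = 57.20 · log₁₀(4.221)
= 57.20 · (0.6254) = 35.77 mV

36 mV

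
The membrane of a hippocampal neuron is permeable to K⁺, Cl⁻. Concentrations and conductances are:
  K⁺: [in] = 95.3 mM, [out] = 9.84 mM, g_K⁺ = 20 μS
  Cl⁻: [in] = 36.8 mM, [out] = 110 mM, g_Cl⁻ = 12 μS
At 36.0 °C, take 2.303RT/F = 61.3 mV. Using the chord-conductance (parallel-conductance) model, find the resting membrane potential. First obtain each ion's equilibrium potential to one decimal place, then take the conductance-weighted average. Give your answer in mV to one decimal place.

-48.7 mV

E_K⁺ = (61.3/1)·log₁₀(9.84/95.3) = -60.4 mV
E_Cl⁻ = (61.3/-1)·log₁₀(110/36.8) = -29.2 mV
Vm = (Σ gᵢEᵢ)/(Σ gᵢ) = (20·-60.4 + 12·-29.2) / (20 + 12)
= -1558.40 / 32 = -48.70 mV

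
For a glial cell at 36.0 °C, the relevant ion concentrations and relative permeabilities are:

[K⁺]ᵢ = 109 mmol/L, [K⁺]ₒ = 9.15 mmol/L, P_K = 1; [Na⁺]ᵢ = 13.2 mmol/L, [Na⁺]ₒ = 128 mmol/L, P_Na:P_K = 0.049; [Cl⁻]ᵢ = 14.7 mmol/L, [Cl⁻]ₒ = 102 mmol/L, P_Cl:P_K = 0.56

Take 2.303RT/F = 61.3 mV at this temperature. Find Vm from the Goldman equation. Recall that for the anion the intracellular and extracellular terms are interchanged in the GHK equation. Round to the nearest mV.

Vm = 61.3 · log₁₀[(Σ P·[cation]ₒ + Σ P·[anion]ᵢ) / (Σ P·[cation]ᵢ + Σ P·[anion]ₒ)]
Numerator = 1×9.15 + 0.049×128 + 0.56×14.7 = 23.65
Denominator = 1×109 + 0.049×13.2 + 0.56×102 = 166.8
Vm = 61.3 · log₁₀(0.14184) = 61.3 × (-0.8482) = -51.99 mV

-52 mV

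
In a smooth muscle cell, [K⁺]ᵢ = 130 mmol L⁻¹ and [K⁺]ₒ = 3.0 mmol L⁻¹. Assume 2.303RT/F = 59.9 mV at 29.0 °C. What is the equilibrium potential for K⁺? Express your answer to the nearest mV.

-98 mV

E = (59.9/z) · log₁₀([K⁺]_out/[K⁺]_in) with z = +1.
= (59.9/1) · log₁₀(3.0/130) = 59.90 · log₁₀(0.02308)
= 59.90 · (-1.6368) = -98.05 mV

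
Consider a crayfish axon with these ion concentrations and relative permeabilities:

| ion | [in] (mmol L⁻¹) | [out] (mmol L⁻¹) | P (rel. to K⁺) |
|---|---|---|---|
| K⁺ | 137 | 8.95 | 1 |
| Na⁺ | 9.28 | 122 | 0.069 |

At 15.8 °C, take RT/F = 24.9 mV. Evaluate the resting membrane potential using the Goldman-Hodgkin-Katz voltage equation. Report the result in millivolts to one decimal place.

-51.5 mV

Vm = 24.9 · ln[(Σ P·[cation]ₒ + Σ P·[anion]ᵢ) / (Σ P·[cation]ᵢ + Σ P·[anion]ₒ)]
Numerator = 1×8.95 + 0.069×122 = 17.37
Denominator = 1×137 + 0.069×9.28 = 137.6
Vm = 24.9 · ln(0.12618) = 24.9 × (-2.0700) = -51.54 mV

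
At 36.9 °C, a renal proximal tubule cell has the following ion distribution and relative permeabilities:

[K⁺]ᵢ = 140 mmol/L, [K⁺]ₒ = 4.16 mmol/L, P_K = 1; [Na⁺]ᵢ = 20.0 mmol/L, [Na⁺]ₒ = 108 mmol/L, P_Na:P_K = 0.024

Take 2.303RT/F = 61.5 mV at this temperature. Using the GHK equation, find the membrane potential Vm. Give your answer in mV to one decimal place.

Vm = 61.5 · log₁₀[(Σ P·[cation]ₒ + Σ P·[anion]ᵢ) / (Σ P·[cation]ᵢ + Σ P·[anion]ₒ)]
Numerator = 1×4.16 + 0.024×108 = 6.752
Denominator = 1×140 + 0.024×20.0 = 140.5
Vm = 61.5 · log₁₀(0.048064) = 61.5 × (-1.3182) = -81.07 mV

-81.1 mV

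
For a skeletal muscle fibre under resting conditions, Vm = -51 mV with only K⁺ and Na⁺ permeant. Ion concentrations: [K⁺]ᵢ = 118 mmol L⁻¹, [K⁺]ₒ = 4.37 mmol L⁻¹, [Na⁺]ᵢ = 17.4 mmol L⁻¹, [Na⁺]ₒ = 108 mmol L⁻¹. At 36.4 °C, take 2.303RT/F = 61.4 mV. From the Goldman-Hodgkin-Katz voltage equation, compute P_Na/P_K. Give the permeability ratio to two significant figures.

0.12

Let α = P_Na/P_K. GHK: Vm = 61.4·log₁₀[(Kₒ + α·Naₒ)/(Kᵢ + α·Naᵢ)].
10^(Vm/61.4) = 10^(-51.0/61.4) = 0.1477
So 0.1477·(Kᵢ + α·Naᵢ) = Kₒ + α·Naₒ → α = (0.1477·118.0 − 4.37) / (108.0 − 0.1477·17.4)
α = (17.43 − 4.37) / (108.0 − 2.57) = 13.06/105.4 = 0.1239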